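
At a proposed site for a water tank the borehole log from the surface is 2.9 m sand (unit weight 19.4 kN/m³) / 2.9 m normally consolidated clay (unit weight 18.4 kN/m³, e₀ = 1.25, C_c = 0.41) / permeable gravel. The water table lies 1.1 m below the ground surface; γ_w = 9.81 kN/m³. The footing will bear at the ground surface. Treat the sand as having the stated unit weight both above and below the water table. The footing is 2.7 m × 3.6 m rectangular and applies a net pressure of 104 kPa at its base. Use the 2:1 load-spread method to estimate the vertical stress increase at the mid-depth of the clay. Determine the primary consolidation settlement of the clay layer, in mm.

Mid-depth of clay below the ground surface: z = 2.9 + 2.9/2 = 4.35 m.
Total vertical stress at mid-clay: σ_v = 19.4×2.9 + 18.4×1.45 = 82.94 kPa.
Pore pressure: u = 9.81×(4.35 − 1.1) = 31.883 kPa.
Initial effective stress: σ'_0 = σ_v − u = 82.94 − 31.883 = 51.057 kPa.
Stress increase at mid-clay by the 2:1 spreading method:
Δσ = qBL/((B+z)(L+z)) = 104×2.7×3.6/((2.7+4.35)(3.6+4.35)) = 18.036 kPa
Final effective stress: σ'_f = σ'_0 + Δσ = 51.057 + 18.036 = 69.093 kPa.
Normally consolidated clay, so the full stress increment lies on the virgin compression line:
S_c = C_c·H/(1+e₀)·log₁₀(σ'_f/σ'_0) = 0.41×2.9/(1+1.25)×log₁₀(69.093/51.057)
    = 0.52844 × 0.13138 = 0.06943 m

S_c ≈ 69.4 mm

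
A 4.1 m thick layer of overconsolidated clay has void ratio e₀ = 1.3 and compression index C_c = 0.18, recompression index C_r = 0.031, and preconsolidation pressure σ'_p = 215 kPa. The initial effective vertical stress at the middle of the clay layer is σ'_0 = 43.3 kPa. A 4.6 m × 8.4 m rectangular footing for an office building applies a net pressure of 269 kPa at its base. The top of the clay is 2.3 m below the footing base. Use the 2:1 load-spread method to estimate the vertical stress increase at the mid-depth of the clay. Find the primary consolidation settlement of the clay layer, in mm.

Mid-depth of clay below the footing base: z = 2.3 + 4.1/2 = 4.35 m.
Stress increase at mid-clay by the 2:1 spreading method:
Δσ = qBL/((B+z)(L+z)) = 269×4.6×8.4/((4.6+4.35)(8.4+4.35)) = 91.087 kPa
Final effective stress: σ'_f = 43.3 + 91.087 = 134.39 kPa.
σ'_f = 134.39 ≤ σ'_p = 215 kPa, so the clay remains overconsolidated and only the recompression index applies:
S_c = C_r·H/(1+e₀)·log₁₀(σ'_f/σ'_0) = 0.031×4.1/2.3×log₁₀(134.39/43.3)
    = 0.055261 × 0.49188 = 0.02718 m

S_c ≈ 27.2 mm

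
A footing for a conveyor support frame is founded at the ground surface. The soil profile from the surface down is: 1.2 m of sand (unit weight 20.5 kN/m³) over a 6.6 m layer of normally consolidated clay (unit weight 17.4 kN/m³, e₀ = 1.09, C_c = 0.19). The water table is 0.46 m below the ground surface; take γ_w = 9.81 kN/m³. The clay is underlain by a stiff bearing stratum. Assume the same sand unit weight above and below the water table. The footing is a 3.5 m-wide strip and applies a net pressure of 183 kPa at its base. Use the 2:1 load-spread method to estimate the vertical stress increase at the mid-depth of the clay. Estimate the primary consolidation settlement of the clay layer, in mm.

S_c ≈ 276 mm

Mid-depth of clay below the ground surface: z = 1.2 + 6.6/2 = 4.5 m.
Total vertical stress at mid-clay: σ_v = 20.5×1.2 + 17.4×3.3 = 82.02 kPa.
Pore pressure: u = 9.81×(4.5 − 0.46) = 39.632 kPa.
Initial effective stress: σ'_0 = σ_v − u = 82.02 − 39.632 = 42.388 kPa.
Stress increase at mid-clay by the 2:1 spreading method:
Δσ = qB/(B+z) = 183×3.5/(3.5+4.5) = 80.062 kPa
Final effective stress: σ'_f = σ'_0 + Δσ = 42.388 + 80.062 = 122.45 kPa.
Normally consolidated clay, so the full stress increment lies on the virgin compression line:
S_c = C_c·H/(1+e₀)·log₁₀(σ'_f/σ'_0) = 0.19×6.6/(1+1.09)×log₁₀(122.45/42.388)
    = 0.6 × 0.46072 = 0.2764 m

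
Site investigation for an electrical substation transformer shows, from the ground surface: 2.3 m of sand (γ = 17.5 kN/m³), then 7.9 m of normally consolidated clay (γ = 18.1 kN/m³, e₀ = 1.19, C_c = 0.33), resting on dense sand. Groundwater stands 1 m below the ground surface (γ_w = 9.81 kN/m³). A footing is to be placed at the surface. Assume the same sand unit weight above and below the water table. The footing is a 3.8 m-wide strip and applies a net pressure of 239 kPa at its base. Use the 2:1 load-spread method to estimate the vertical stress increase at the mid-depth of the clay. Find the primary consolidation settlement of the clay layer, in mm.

S_c ≈ 474 mm

Mid-depth of clay below the ground surface: z = 2.3 + 7.9/2 = 6.25 m.
Total vertical stress at mid-clay: σ_v = 17.5×2.3 + 18.1×3.95 = 111.75 kPa.
Pore pressure: u = 9.81×(6.25 − 1) = 51.503 kPa.
Initial effective stress: σ'_0 = σ_v − u = 111.75 − 51.503 = 60.247 kPa.
Stress increase at mid-clay by the 2:1 spreading method:
Δσ = qB/(B+z) = 239×3.8/(3.8+6.25) = 90.368 kPa
Final effective stress: σ'_f = σ'_0 + Δσ = 60.247 + 90.368 = 150.62 kPa.
Normally consolidated clay, so the full stress increment lies on the virgin compression line:
S_c = C_c·H/(1+e₀)·log₁₀(σ'_f/σ'_0) = 0.33×7.9/(1+1.19)×log₁₀(150.62/60.247)
    = 1.1904 × 0.39795 = 0.4737 m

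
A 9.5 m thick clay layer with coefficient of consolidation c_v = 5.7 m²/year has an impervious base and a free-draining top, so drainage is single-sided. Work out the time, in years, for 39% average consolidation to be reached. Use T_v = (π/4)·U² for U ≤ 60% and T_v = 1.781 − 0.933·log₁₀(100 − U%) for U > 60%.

t ≈ 1.89 years

Drainage path length: H_d = H = 9.5 m (single drainage).
U ≤ 60%: T_v = (π/4)·U² = (π/4)×0.39² = 0.11946.
t = T_v·H_d²/c_v = 0.11946×9.5²/5.7 = 1.891 years.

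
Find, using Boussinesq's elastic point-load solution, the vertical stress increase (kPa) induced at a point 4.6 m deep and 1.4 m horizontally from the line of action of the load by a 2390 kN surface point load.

Δσ_z ≈ 43.2 kPa

Boussinesq vertical stress below a point load on an elastic half-space:
Δσ_z = 3P/(2πz²) · [1 + (r/z)²]^(−5/2)
r/z = 1.4/4.6 = 0.30435; [1+(r/z)²]^(−5/2) = 0.80135.
Δσ_z = 3×2390/(2π×4.6²) × 0.80135 = 53.929 × 0.80135 = 43.22 kPa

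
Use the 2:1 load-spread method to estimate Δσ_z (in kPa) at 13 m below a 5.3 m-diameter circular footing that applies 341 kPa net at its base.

Δσ_z ≈ 28.6 kPa

By the 2:1 method the load spreads at 1 horizontal : 2 vertical, so at depth z the loaded area has grown by z in each plan dimension:
Δσ ≈ qD²/(D+z)² = 341×5.3²/(5.3+13)² = 28.602 kPa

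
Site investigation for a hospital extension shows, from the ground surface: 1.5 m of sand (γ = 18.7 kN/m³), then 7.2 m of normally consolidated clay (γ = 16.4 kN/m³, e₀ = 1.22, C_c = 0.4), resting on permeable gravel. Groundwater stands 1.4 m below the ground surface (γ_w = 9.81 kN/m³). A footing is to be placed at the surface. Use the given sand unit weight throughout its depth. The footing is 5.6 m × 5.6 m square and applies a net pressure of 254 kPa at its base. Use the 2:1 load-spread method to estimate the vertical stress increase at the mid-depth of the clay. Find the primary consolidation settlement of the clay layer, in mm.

S_c ≈ 486 mm

Mid-depth of clay below the ground surface: z = 1.5 + 7.2/2 = 5.1 m.
Total vertical stress at mid-clay: σ_v = 18.7×1.5 + 16.4×3.6 = 87.09 kPa.
Pore pressure: u = 9.81×(5.1 − 1.4) = 36.297 kPa.
Initial effective stress: σ'_0 = σ_v − u = 87.09 − 36.297 = 50.793 kPa.
Stress increase at mid-clay by the 2:1 spreading method:
Δσ = qBL/((B+z)(L+z)) = 254×5.6×5.6/((5.6+5.1)(5.6+5.1)) = 69.573 kPa
Final effective stress: σ'_f = σ'_0 + Δσ = 50.793 + 69.573 = 120.37 kPa.
Normally consolidated clay, so the full stress increment lies on the virgin compression line:
S_c = C_c·H/(1+e₀)·log₁₀(σ'_f/σ'_0) = 0.4×7.2/(1+1.22)×log₁₀(120.37/50.793)
    = 1.2973 × 0.37471 = 0.4861 m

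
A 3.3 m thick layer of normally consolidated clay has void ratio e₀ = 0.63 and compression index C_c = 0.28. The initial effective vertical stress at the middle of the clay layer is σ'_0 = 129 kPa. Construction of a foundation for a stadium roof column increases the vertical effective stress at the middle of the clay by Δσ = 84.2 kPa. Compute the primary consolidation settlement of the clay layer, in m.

Final effective stress: σ'_f = σ'_0 + Δσ = 129 + 84.2 = 213.2 kPa.
Normally consolidated clay, so the full stress increment lies on the virgin compression line:
S_c = C_c·H/(1+e₀)·log₁₀(σ'_f/σ'_0) = 0.28×3.3/(1+0.63)×log₁₀(213.2/129)
    = 0.56687 × 0.2182 = 0.1237 m

S_c ≈ 0.124 m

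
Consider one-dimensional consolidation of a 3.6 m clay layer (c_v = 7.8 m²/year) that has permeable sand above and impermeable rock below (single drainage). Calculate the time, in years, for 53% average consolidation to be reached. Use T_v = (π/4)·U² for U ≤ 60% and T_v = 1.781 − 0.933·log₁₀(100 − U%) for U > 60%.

t ≈ 0.367 years

Drainage path length: H_d = H = 3.6 m (single drainage).
U ≤ 60%: T_v = (π/4)·U² = (π/4)×0.53² = 0.22062.
t = T_v·H_d²/c_v = 0.22062×3.6²/7.8 = 0.3666 years.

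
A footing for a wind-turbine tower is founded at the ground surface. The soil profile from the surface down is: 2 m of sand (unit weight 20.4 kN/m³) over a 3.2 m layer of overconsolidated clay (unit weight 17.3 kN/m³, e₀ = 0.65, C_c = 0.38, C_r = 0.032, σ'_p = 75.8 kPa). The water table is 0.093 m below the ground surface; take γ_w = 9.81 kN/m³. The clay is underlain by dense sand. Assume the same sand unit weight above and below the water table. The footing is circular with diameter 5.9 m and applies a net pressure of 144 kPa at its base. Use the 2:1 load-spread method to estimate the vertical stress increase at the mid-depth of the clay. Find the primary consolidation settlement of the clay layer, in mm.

Mid-depth of clay below the ground surface: z = 2 + 3.2/2 = 3.6 m.
Total vertical stress at mid-clay: σ_v = 20.4×2 + 17.3×1.6 = 68.48 kPa.
Pore pressure: u = 9.81×(3.6 − 0.093) = 34.404 kPa.
Initial effective stress: σ'_0 = σ_v − u = 68.48 − 34.404 = 34.076 kPa.
Stress increase at mid-clay by the 2:1 spreading method:
Δσ ≈ qD²/(D+z)² = 144×5.9²/(5.9+3.6)² = 55.542 kPa
Final effective stress: σ'_f = 34.076 + 55.542 = 89.618 kPa.
σ'_f = 89.618 > σ'_p = 75.8 kPa, so the stress path crosses the preconsolidation pressure — recompression up to σ'_p, then virgin compression beyond:
S_c = H/(1+e₀)·[C_r·log₁₀(σ'_p/σ'_0) + C_c·log₁₀(σ'_f/σ'_p)]
    = 3.2/1.65 × [0.032×log₁₀(75.8/34.076) + 0.38×log₁₀(89.618/75.8)]
    = 1.9394 × [0.011111 + 0.027636] = 0.07515 m

S_c ≈ 75.1 mm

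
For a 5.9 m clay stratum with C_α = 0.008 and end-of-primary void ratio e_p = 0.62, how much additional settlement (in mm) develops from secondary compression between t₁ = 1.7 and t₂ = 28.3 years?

S_s ≈ 35.6 mm

Secondary compression: S_s = C_α·H/(1+e_p)·log₁₀(t₂/t₁)
S_s = 0.008×5.9/(1+0.62)×log₁₀(28.3/1.7)
    = 0.02914 × 1.221 = 0.03558 m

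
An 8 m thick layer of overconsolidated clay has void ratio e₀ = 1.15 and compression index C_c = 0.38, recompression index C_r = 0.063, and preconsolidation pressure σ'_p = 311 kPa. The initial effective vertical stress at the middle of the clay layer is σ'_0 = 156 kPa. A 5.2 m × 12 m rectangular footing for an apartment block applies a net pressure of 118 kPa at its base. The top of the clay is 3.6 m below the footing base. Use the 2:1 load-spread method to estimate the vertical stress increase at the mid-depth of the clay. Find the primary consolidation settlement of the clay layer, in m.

S_c ≈ 0.0176 m

Mid-depth of clay below the footing base: z = 3.6 + 8/2 = 7.6 m.
Stress increase at mid-clay by the 2:1 spreading method:
Δσ = qBL/((B+z)(L+z)) = 118×5.2×12/((5.2+7.6)(12+7.6)) = 29.349 kPa
Final effective stress: σ'_f = 156 + 29.349 = 185.35 kPa.
σ'_f = 185.35 ≤ σ'_p = 311 kPa, so the clay remains overconsolidated and only the recompression index applies:
S_c = C_r·H/(1+e₀)·log₁₀(σ'_f/σ'_0) = 0.063×8/2.15×log₁₀(185.35/156)
    = 0.23442 × 0.074868 = 0.01755 m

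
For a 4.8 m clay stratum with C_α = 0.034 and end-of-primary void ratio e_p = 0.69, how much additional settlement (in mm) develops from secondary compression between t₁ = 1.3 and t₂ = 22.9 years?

S_s ≈ 120 mm

Secondary compression: S_s = C_α·H/(1+e_p)·log₁₀(t₂/t₁)
S_s = 0.034×4.8/(1+0.69)×log₁₀(22.9/1.3)
    = 0.09657 × 1.246 = 0.1203 m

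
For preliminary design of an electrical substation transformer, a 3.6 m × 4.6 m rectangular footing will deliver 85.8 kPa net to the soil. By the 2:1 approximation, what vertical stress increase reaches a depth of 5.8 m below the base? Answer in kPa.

Δσ_z ≈ 14.5 kPa

By the 2:1 method the load spreads at 1 horizontal : 2 vertical, so at depth z the loaded area has grown by z in each plan dimension:
Δσ = qBL/((B+z)(L+z)) = 85.8×3.6×4.6/((3.6+5.8)(4.6+5.8)) = 14.534 kPa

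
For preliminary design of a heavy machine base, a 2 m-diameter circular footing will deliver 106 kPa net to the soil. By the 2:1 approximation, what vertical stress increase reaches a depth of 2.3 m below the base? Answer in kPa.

By the 2:1 method the load spreads at 1 horizontal : 2 vertical, so at depth z the loaded area has grown by z in each plan dimension:
Δσ ≈ qD²/(D+z)² = 106×2²/(2+2.3)² = 22.931 kPa

Δσ_z ≈ 22.9 kPa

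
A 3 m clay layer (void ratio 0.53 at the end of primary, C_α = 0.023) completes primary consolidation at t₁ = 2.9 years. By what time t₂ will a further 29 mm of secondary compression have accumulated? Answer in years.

S_s = C_α·H/(1+e_p)·log₁₀(t₂/t₁) ⇒ log₁₀(t₂/t₁) = S_s·(1+e_p)/(C_α·H).
log₁₀(t₂/t₁) = 0.029 × (1+0.53) / (0.023×3) = 0.643
t₂ = t₁ × 10^0.643 = 2.9 × 4.396 = 12.75 years

t₂ ≈ 12.7 years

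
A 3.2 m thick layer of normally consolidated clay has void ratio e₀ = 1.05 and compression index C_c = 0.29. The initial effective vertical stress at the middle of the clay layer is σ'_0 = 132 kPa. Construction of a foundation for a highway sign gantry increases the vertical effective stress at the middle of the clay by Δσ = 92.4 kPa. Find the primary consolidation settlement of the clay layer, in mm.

S_c ≈ 104 mm

Final effective stress: σ'_f = σ'_0 + Δσ = 132 + 92.4 = 224.4 kPa.
Normally consolidated clay, so the full stress increment lies on the virgin compression line:
S_c = C_c·H/(1+e₀)·log₁₀(σ'_f/σ'_0) = 0.29×3.2/(1+1.05)×log₁₀(224.4/132)
    = 0.45268 × 0.23045 = 0.1043 m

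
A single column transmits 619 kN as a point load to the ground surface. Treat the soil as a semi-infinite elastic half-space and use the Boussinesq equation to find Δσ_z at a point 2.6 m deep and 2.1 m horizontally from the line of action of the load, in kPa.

Boussinesq vertical stress below a point load on an elastic half-space:
Δσ_z = 3P/(2πz²) · [1 + (r/z)²]^(−5/2)
r/z = 2.1/2.6 = 0.80769; [1+(r/z)²]^(−5/2) = 0.28493.
Δσ_z = 3×619/(2π×2.6²) × 0.28493 = 43.721 × 0.28493 = 12.46 kPa

Δσ_z ≈ 12.5 kPa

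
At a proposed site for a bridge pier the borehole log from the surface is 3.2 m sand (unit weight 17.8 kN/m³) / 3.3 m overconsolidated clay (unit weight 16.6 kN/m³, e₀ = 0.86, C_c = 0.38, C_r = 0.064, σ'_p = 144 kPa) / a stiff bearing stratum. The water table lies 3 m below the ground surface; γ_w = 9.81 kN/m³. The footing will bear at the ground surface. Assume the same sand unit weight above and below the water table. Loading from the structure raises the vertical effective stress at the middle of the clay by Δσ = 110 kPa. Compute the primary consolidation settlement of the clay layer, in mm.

Mid-depth of clay below the ground surface: z = 3.2 + 3.3/2 = 4.85 m.
Total vertical stress at mid-clay: σ_v = 17.8×3.2 + 16.6×1.65 = 84.35 kPa.
Pore pressure: u = 9.81×(4.85 − 3) = 18.149 kPa.
Initial effective stress: σ'_0 = σ_v − u = 84.35 − 18.149 = 66.201 kPa.
Final effective stress: σ'_f = 66.201 + 110 = 176.2 kPa.
σ'_f = 176.2 > σ'_p = 144 kPa, so the stress path crosses the preconsolidation pressure — recompression up to σ'_p, then virgin compression beyond:
S_c = H/(1+e₀)·[C_r·log₁₀(σ'_p/σ'_0) + C_c·log₁₀(σ'_f/σ'_p)]
    = 3.3/1.86 × [0.064×log₁₀(144/66.201) + 0.38×log₁₀(176.2/144)]
    = 1.7742 × [0.0216 + 0.033304] = 0.09741 m

S_c ≈ 97.4 mm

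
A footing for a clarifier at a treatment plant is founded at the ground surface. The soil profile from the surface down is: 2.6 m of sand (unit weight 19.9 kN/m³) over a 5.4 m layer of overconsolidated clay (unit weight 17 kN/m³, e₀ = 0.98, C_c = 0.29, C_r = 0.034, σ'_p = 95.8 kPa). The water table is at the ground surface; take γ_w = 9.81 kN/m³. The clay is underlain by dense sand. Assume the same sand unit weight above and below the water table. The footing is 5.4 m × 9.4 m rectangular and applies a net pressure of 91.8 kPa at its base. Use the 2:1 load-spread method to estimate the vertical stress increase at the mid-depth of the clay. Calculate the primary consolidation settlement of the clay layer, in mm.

Mid-depth of clay below the ground surface: z = 2.6 + 5.4/2 = 5.3 m.
Total vertical stress at mid-clay: σ_v = 19.9×2.6 + 17×2.7 = 97.64 kPa.
Pore pressure: u = 9.81×(5.3 − 0) = 51.993 kPa.
Initial effective stress: σ'_0 = σ_v − u = 97.64 − 51.993 = 45.647 kPa.
Stress increase at mid-clay by the 2:1 spreading method:
Δσ = qBL/((B+z)(L+z)) = 91.8×5.4×9.4/((5.4+5.3)(9.4+5.3)) = 29.625 kPa
Final effective stress: σ'_f = 45.647 + 29.625 = 75.272 kPa.
σ'_f = 75.272 ≤ σ'_p = 95.8 kPa, so the clay remains overconsolidated and only the recompression index applies:
S_c = C_r·H/(1+e₀)·log₁₀(σ'_f/σ'_0) = 0.034×5.4/1.98×log₁₀(75.272/45.647)
    = 0.092728 × 0.21722 = 0.02014 m

S_c ≈ 20.1 mm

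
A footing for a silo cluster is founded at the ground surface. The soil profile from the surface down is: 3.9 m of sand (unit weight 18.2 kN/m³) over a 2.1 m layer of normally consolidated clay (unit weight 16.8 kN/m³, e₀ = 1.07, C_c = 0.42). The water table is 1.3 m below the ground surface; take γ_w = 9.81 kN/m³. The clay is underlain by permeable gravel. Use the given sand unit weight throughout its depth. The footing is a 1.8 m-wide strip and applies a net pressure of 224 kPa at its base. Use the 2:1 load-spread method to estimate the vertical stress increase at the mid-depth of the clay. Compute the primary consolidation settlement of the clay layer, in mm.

Mid-depth of clay below the ground surface: z = 3.9 + 2.1/2 = 4.95 m.
Total vertical stress at mid-clay: σ_v = 18.2×3.9 + 16.8×1.05 = 88.62 kPa.
Pore pressure: u = 9.81×(4.95 − 1.3) = 35.806 kPa.
Initial effective stress: σ'_0 = σ_v − u = 88.62 − 35.806 = 52.814 kPa.
Stress increase at mid-clay by the 2:1 spreading method:
Δσ = qB/(B+z) = 224×1.8/(1.8+4.95) = 59.733 kPa
Final effective stress: σ'_f = σ'_0 + Δσ = 52.814 + 59.733 = 112.55 kPa.
Normally consolidated clay, so the full stress increment lies on the virgin compression line:
S_c = C_c·H/(1+e₀)·log₁₀(σ'_f/σ'_0) = 0.42×2.1/(1+1.07)×log₁₀(112.55/52.814)
    = 0.42609 × 0.3286 = 0.14 m

S_c ≈ 140 mm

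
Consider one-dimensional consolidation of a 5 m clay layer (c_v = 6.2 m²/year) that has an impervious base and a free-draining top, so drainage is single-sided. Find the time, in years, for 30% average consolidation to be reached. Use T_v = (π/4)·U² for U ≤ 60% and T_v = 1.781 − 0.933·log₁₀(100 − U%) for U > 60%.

Drainage path length: H_d = H = 5 m (single drainage).
U ≤ 60%: T_v = (π/4)·U² = (π/4)×0.3² = 0.070686.
t = T_v·H_d²/c_v = 0.070686×5²/6.2 = 0.285 years.

t ≈ 0.285 years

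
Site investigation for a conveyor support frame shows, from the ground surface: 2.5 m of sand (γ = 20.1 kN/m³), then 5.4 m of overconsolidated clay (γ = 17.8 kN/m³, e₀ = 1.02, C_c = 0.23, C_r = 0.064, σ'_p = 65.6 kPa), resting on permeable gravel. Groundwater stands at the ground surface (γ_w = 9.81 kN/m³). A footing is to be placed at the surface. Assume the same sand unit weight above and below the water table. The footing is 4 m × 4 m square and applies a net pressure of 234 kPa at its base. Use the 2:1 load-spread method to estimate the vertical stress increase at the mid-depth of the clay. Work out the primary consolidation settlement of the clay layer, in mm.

Mid-depth of clay below the ground surface: z = 2.5 + 5.4/2 = 5.2 m.
Total vertical stress at mid-clay: σ_v = 20.1×2.5 + 17.8×2.7 = 98.31 kPa.
Pore pressure: u = 9.81×(5.2 − 0) = 51.012 kPa.
Initial effective stress: σ'_0 = σ_v − u = 98.31 − 51.012 = 47.298 kPa.
Stress increase at mid-clay by the 2:1 spreading method:
Δσ = qBL/((B+z)(L+z)) = 234×4×4/((4+5.2)(4+5.2)) = 44.234 kPa
Final effective stress: σ'_f = 47.298 + 44.234 = 91.532 kPa.
σ'_f = 91.532 > σ'_p = 65.6 kPa, so the stress path crosses the preconsolidation pressure — recompression up to σ'_p, then virgin compression beyond:
S_c = H/(1+e₀)·[C_r·log₁₀(σ'_p/σ'_0) + C_c·log₁₀(σ'_f/σ'_p)]
    = 5.4/2.02 × [0.064×log₁₀(65.6/47.298) + 0.23×log₁₀(91.532/65.6)]
    = 2.6733 × [0.0090919 + 0.033274] = 0.1133 m

S_c ≈ 113 mm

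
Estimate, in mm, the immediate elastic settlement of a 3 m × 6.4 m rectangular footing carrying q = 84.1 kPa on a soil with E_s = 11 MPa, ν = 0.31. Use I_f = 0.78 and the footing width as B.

S_e ≈ 16.2 mm

Immediate (elastic) settlement: S_e = q·B·(1−ν²)/E_s · I_f.
E_s = 11 MPa = 11000 kPa.
S_e = 84.1 × 3 × (1 − 0.31²) / 11000 × 0.78
    = 84.1 × 3 × 0.9039 / 11000 × 0.78
    = 0.01617 m = 16.17 mm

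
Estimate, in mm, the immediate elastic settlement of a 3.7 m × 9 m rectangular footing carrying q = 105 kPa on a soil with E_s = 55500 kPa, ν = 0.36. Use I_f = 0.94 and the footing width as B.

Immediate (elastic) settlement: S_e = q·B·(1−ν²)/E_s · I_f.
S_e = 105 × 3.7 × (1 − 0.36²) / 55500 × 0.94
    = 105 × 3.7 × 0.8704 / 55500 × 0.94
    = 0.005727 m = 5.727 mm

S_e ≈ 5.73 mm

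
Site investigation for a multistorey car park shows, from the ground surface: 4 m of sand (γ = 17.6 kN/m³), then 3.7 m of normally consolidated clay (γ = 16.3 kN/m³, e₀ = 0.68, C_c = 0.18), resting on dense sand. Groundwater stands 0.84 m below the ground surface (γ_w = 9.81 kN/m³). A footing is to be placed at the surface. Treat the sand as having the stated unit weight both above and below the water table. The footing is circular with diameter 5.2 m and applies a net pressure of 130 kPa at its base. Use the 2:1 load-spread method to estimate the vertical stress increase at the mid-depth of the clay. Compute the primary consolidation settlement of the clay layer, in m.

S_c ≈ 0.0766 m

Mid-depth of clay below the ground surface: z = 4 + 3.7/2 = 5.85 m.
Total vertical stress at mid-clay: σ_v = 17.6×4 + 16.3×1.85 = 100.56 kPa.
Pore pressure: u = 9.81×(5.85 − 0.84) = 49.148 kPa.
Initial effective stress: σ'_0 = σ_v − u = 100.56 − 49.148 = 51.412 kPa.
Stress increase at mid-clay by the 2:1 spreading method:
Δσ ≈ qD²/(D+z)² = 130×5.2²/(5.2+5.85)² = 28.789 kPa
Final effective stress: σ'_f = σ'_0 + Δσ = 51.412 + 28.789 = 80.201 kPa.
Normally consolidated clay, so the full stress increment lies on the virgin compression line:
S_c = C_c·H/(1+e₀)·log₁₀(σ'_f/σ'_0) = 0.18×3.7/(1+0.68)×log₁₀(80.201/51.412)
    = 0.39643 × 0.19312 = 0.07656 m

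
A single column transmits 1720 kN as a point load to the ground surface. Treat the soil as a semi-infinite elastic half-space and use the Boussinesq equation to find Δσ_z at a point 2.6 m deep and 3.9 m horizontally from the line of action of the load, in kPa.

Δσ_z ≈ 6.38 kPa

Boussinesq vertical stress below a point load on an elastic half-space:
Δσ_z = 3P/(2πz²) · [1 + (r/z)²]^(−5/2)
r/z = 3.9/2.6 = 1.5; [1+(r/z)²]^(−5/2) = 0.052516.
Δσ_z = 3×1720/(2π×2.6²) × 0.052516 = 121.49 × 0.052516 = 6.38 kPa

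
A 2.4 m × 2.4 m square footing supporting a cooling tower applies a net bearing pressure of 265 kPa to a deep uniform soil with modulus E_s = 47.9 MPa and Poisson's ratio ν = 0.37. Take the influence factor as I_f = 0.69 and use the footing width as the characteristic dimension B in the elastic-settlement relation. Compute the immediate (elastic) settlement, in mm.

Immediate (elastic) settlement: S_e = q·B·(1−ν²)/E_s · I_f.
E_s = 47.9 MPa = 47900 kPa.
S_e = 265 × 2.4 × (1 − 0.37²) / 47900 × 0.69
    = 265 × 2.4 × 0.8631 / 47900 × 0.69
    = 0.007907 m = 7.907 mm

S_e ≈ 7.91 mm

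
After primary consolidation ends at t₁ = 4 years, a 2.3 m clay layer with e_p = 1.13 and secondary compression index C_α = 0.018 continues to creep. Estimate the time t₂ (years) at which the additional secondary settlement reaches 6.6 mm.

t₂ ≈ 8.74 years

S_s = C_α·H/(1+e_p)·log₁₀(t₂/t₁) ⇒ log₁₀(t₂/t₁) = S_s·(1+e_p)/(C_α·H).
log₁₀(t₂/t₁) = 0.0066 × (1+1.13) / (0.018×2.3) = 0.3396
t₂ = t₁ × 10^0.3396 = 4 × 2.186 = 8.742 years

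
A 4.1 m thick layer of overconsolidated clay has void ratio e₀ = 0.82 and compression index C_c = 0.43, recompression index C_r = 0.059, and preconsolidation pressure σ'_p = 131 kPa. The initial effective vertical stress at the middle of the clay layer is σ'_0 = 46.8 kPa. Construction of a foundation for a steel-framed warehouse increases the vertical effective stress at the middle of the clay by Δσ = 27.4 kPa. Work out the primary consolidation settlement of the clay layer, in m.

S_c ≈ 0.0266 m

Final effective stress: σ'_f = 46.8 + 27.4 = 74.2 kPa.
σ'_f = 74.2 ≤ σ'_p = 131 kPa, so the clay remains overconsolidated and only the recompression index applies:
S_c = C_r·H/(1+e₀)·log₁₀(σ'_f/σ'_0) = 0.059×4.1/1.82×log₁₀(74.2/46.8)
    = 0.13291 × 0.20016 = 0.0266 m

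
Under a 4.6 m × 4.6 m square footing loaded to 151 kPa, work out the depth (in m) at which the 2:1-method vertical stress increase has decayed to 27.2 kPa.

z ≈ 6.24 m

2:1 spreading — at depth z the loaded area has grown by z in each plan dimension:
qB²/(B+z)² = Δσ_z ⇒ z = B(√(q/Δσ_z) − 1) = 4.6×(√(151/27.2) − 1) = 6.238 m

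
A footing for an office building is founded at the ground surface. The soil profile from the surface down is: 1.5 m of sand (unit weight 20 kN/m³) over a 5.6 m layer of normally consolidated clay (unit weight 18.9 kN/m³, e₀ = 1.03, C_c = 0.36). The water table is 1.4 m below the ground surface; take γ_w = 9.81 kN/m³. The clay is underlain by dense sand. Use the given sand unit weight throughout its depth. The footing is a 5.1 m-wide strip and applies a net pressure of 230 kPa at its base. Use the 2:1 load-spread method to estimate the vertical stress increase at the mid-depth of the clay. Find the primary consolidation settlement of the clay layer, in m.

Mid-depth of clay below the ground surface: z = 1.5 + 5.6/2 = 4.3 m.
Total vertical stress at mid-clay: σ_v = 20×1.5 + 18.9×2.8 = 82.92 kPa.
Pore pressure: u = 9.81×(4.3 − 1.4) = 28.449 kPa.
Initial effective stress: σ'_0 = σ_v − u = 82.92 − 28.449 = 54.471 kPa.
Stress increase at mid-clay by the 2:1 spreading method:
Δσ = qB/(B+z) = 230×5.1/(5.1+4.3) = 124.79 kPa
Final effective stress: σ'_f = σ'_0 + Δσ = 54.471 + 124.79 = 179.26 kPa.
Normally consolidated clay, so the full stress increment lies on the virgin compression line:
S_c = C_c·H/(1+e₀)·log₁₀(σ'_f/σ'_0) = 0.36×5.6/(1+1.03)×log₁₀(179.26/54.471)
    = 0.9931 × 0.51732 = 0.5138 m

S_c ≈ 0.514 m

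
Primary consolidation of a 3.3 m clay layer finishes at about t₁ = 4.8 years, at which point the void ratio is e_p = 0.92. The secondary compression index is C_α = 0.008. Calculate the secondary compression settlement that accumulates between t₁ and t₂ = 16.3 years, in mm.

Secondary compression: S_s = C_α·H/(1+e_p)·log₁₀(t₂/t₁)
S_s = 0.008×3.3/(1+0.92)×log₁₀(16.3/4.8)
    = 0.01375 × 0.5309 = 0.007301 m

S_s ≈ 7.3 mm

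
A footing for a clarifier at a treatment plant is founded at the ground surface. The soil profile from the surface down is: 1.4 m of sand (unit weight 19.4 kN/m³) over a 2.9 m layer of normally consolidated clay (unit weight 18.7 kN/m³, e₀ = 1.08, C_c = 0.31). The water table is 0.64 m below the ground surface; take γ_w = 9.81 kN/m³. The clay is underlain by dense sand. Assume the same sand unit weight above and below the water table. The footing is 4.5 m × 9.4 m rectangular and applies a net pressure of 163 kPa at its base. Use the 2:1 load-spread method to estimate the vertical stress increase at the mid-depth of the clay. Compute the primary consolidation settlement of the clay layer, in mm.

S_c ≈ 227 mm

Mid-depth of clay below the ground surface: z = 1.4 + 2.9/2 = 2.85 m.
Total vertical stress at mid-clay: σ_v = 19.4×1.4 + 18.7×1.45 = 54.275 kPa.
Pore pressure: u = 9.81×(2.85 − 0.64) = 21.68 kPa.
Initial effective stress: σ'_0 = σ_v − u = 54.275 − 21.68 = 32.595 kPa.
Stress increase at mid-clay by the 2:1 spreading method:
Δσ = qBL/((B+z)(L+z)) = 163×4.5×9.4/((4.5+2.85)(9.4+2.85)) = 76.578 kPa
Final effective stress: σ'_f = σ'_0 + Δσ = 32.595 + 76.578 = 109.17 kPa.
Normally consolidated clay, so the full stress increment lies on the virgin compression line:
S_c = C_c·H/(1+e₀)·log₁₀(σ'_f/σ'_0) = 0.31×2.9/(1+1.08)×log₁₀(109.17/32.595)
    = 0.43221 × 0.52495 = 0.2269 m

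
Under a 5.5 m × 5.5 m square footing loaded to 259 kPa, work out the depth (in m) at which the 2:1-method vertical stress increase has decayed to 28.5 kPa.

2:1 spreading — at depth z the loaded area has grown by z in each plan dimension:
qB²/(B+z)² = Δσ_z ⇒ z = B(√(q/Δσ_z) − 1) = 5.5×(√(259/28.5) − 1) = 11.08 m

z ≈ 11.1 m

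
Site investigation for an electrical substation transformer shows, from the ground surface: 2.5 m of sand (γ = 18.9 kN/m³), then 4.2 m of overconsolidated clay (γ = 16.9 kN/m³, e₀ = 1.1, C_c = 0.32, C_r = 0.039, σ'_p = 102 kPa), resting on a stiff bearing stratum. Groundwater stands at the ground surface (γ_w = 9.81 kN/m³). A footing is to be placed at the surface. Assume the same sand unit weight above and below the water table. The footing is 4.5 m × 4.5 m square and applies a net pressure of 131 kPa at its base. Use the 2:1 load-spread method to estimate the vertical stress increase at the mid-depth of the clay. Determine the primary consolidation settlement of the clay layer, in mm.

S_c ≈ 20.9 mm

Mid-depth of clay below the ground surface: z = 2.5 + 4.2/2 = 4.6 m.
Total vertical stress at mid-clay: σ_v = 18.9×2.5 + 16.9×2.1 = 82.74 kPa.
Pore pressure: u = 9.81×(4.6 − 0) = 45.126 kPa.
Initial effective stress: σ'_0 = σ_v − u = 82.74 − 45.126 = 37.614 kPa.
Stress increase at mid-clay by the 2:1 spreading method:
Δσ = qBL/((B+z)(L+z)) = 131×4.5×4.5/((4.5+4.6)(4.5+4.6)) = 32.034 kPa
Final effective stress: σ'_f = 37.614 + 32.034 = 69.648 kPa.
σ'_f = 69.648 ≤ σ'_p = 102 kPa, so the clay remains overconsolidated and only the recompression index applies:
S_c = C_r·H/(1+e₀)·log₁₀(σ'_f/σ'_0) = 0.039×4.2/2.1×log₁₀(69.648/37.614)
    = 0.078 × 0.26756 = 0.02087 m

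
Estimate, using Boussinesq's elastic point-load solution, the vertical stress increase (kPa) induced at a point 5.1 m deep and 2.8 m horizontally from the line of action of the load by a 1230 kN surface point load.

Boussinesq vertical stress below a point load on an elastic half-space:
Δσ_z = 3P/(2πz²) · [1 + (r/z)²]^(−5/2)
r/z = 2.8/5.1 = 0.54902; [1+(r/z)²]^(−5/2) = 0.51755.
Δσ_z = 3×1230/(2π×5.1²) × 0.51755 = 22.579 × 0.51755 = 11.69 kPa

Δσ_z ≈ 11.7 kPa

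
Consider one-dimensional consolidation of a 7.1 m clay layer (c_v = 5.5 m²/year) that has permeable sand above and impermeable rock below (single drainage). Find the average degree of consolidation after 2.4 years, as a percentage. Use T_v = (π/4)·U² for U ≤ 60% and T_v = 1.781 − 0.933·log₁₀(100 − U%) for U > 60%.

U ≈ 57.7 %

Drainage path length: H_d = H = 7.1 m (single drainage).
T_v = c_v·t/H_d² = 5.5×2.4/7.1² = 0.26185.
T_v = 0.26185 corresponds to the U ≤ 60% branch:
U = √(4T_v/π) = 0.5774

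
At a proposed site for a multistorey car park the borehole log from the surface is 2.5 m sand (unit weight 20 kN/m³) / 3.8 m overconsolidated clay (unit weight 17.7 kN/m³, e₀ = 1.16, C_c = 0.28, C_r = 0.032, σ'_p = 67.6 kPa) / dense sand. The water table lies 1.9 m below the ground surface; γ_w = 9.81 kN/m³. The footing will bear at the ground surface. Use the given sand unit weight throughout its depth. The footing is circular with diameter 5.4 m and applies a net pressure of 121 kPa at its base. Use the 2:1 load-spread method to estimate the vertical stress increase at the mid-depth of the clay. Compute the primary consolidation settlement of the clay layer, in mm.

S_c ≈ 78 mm

Mid-depth of clay below the ground surface: z = 2.5 + 3.8/2 = 4.4 m.
Total vertical stress at mid-clay: σ_v = 20×2.5 + 17.7×1.9 = 83.63 kPa.
Pore pressure: u = 9.81×(4.4 − 1.9) = 24.525 kPa.
Initial effective stress: σ'_0 = σ_v − u = 83.63 − 24.525 = 59.105 kPa.
Stress increase at mid-clay by the 2:1 spreading method:
Δσ ≈ qD²/(D+z)² = 121×5.4²/(5.4+4.4)² = 36.738 kPa
Final effective stress: σ'_f = 59.105 + 36.738 = 95.843 kPa.
σ'_f = 95.843 > σ'_p = 67.6 kPa, so the stress path crosses the preconsolidation pressure — recompression up to σ'_p, then virgin compression beyond:
S_c = H/(1+e₀)·[C_r·log₁₀(σ'_p/σ'_0) + C_c·log₁₀(σ'_f/σ'_p)]
    = 3.8/2.16 × [0.032×log₁₀(67.6/59.105) + 0.28×log₁₀(95.843/67.6)]
    = 1.7593 × [0.0018663 + 0.042452] = 0.07797 m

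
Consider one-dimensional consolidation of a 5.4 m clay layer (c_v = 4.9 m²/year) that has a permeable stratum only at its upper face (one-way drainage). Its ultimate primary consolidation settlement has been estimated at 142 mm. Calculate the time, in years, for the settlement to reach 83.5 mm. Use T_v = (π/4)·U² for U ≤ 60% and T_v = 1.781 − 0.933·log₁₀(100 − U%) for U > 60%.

t ≈ 1.62 years

Drainage path length: H_d = H = 5.4 m (single drainage).
U = S(t)/S_ult = 83.5/142 = 0.588.
U ≤ 60%: T_v = (π/4)·U² = (π/4)×0.58803² = 0.27157.
t = T_v·H_d²/c_v = 0.27157×5.4²/4.9 = 1.616 years.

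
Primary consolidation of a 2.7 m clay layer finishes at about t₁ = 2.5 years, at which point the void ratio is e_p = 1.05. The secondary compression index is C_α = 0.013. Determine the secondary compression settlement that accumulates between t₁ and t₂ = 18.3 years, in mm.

Secondary compression: S_s = C_α·H/(1+e_p)·log₁₀(t₂/t₁)
S_s = 0.013×2.7/(1+1.05)×log₁₀(18.3/2.5)
    = 0.01712 × 0.8645 = 0.0148 m

S_s ≈ 14.8 mm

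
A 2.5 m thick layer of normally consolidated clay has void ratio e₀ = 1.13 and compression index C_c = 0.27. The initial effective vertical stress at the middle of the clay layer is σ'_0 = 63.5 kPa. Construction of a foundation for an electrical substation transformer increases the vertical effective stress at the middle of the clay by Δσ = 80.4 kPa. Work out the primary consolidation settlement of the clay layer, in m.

S_c ≈ 0.113 m

Final effective stress: σ'_f = σ'_0 + Δσ = 63.5 + 80.4 = 143.9 kPa.
Normally consolidated clay, so the full stress increment lies on the virgin compression line:
S_c = C_c·H/(1+e₀)·log₁₀(σ'_f/σ'_0) = 0.27×2.5/(1+1.13)×log₁₀(143.9/63.5)
    = 0.3169 × 0.35529 = 0.1126 m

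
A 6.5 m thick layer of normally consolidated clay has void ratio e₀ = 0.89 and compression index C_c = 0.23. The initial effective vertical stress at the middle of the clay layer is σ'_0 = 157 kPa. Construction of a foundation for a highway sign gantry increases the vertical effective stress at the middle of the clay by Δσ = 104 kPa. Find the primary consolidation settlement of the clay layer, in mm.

S_c ≈ 175 mm

Final effective stress: σ'_f = σ'_0 + Δσ = 157 + 104 = 261 kPa.
Normally consolidated clay, so the full stress increment lies on the virgin compression line:
S_c = C_c·H/(1+e₀)·log₁₀(σ'_f/σ'_0) = 0.23×6.5/(1+0.89)×log₁₀(261/157)
    = 0.79101 × 0.22074 = 0.1746 m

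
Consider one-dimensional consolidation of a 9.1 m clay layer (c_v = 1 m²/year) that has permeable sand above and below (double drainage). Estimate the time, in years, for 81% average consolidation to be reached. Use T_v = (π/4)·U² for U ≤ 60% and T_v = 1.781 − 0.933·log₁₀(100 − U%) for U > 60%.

Drainage path length: H_d = H/2 = 4.55 m (double drainage).
U > 60%: T_v = 1.781 − 0.933·log₁₀(100 − 81) = 0.58792.
t = T_v·H_d²/c_v = 0.58792×4.55²/1 = 12.17 years.

t ≈ 12.2 years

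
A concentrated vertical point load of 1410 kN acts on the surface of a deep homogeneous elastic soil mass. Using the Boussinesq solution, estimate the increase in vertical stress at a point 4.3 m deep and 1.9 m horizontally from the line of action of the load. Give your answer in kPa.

Δσ_z ≈ 23.3 kPa

Boussinesq vertical stress below a point load on an elastic half-space:
Δσ_z = 3P/(2πz²) · [1 + (r/z)²]^(−5/2)
r/z = 1.9/4.3 = 0.44186; [1+(r/z)²]^(−5/2) = 0.64027.
Δσ_z = 3×1410/(2π×4.3²) × 0.64027 = 36.41 × 0.64027 = 23.31 kPa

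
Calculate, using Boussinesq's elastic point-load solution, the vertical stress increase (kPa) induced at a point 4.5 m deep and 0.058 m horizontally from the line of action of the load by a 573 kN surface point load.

Boussinesq vertical stress below a point load on an elastic half-space:
Δσ_z = 3P/(2πz²) · [1 + (r/z)²]^(−5/2)
r/z = 0.058/4.5 = 0.012889; [1+(r/z)²]^(−5/2) = 0.99958.
Δσ_z = 3×573/(2π×4.5²) × 0.99958 = 13.51 × 0.99958 = 13.5 kPa

Δσ_z ≈ 13.5 kPa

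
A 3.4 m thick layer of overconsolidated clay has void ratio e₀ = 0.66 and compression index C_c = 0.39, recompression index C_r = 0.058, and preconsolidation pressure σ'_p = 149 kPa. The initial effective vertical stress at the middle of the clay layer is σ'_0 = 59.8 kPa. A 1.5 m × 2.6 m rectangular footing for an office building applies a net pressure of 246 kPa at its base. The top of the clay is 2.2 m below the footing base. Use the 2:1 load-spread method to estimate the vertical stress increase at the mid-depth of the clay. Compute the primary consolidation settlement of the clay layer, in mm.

S_c ≈ 19.4 mm

Mid-depth of clay below the footing base: z = 2.2 + 3.4/2 = 3.9 m.
Stress increase at mid-clay by the 2:1 spreading method:
Δσ = qBL/((B+z)(L+z)) = 246×1.5×2.6/((1.5+3.9)(2.6+3.9)) = 27.333 kPa
Final effective stress: σ'_f = 59.8 + 27.333 = 87.133 kPa.
σ'_f = 87.133 ≤ σ'_p = 149 kPa, so the clay remains overconsolidated and only the recompression index applies:
S_c = C_r·H/(1+e₀)·log₁₀(σ'_f/σ'_0) = 0.058×3.4/1.66×log₁₀(87.133/59.8)
    = 0.1188 × 0.16348 = 0.01942 m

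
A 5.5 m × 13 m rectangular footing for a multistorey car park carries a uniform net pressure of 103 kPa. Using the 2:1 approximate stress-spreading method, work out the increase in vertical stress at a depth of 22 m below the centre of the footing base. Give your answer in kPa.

By the 2:1 method the load spreads at 1 horizontal : 2 vertical, so at depth z the loaded area has grown by z in each plan dimension:
Δσ = qBL/((B+z)(L+z)) = 103×5.5×13/((5.5+22)(13+22)) = 7.6514 kPa

Δσ_z ≈ 7.65 kPa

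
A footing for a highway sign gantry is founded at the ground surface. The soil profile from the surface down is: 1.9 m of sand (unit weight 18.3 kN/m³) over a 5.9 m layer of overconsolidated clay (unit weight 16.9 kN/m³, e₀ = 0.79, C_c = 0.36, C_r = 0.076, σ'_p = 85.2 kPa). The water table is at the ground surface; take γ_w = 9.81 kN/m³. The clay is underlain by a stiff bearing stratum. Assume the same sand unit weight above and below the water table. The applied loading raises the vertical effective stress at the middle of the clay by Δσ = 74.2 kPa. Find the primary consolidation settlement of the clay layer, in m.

S_c ≈ 0.228 m

Mid-depth of clay below the ground surface: z = 1.9 + 5.9/2 = 4.85 m.
Total vertical stress at mid-clay: σ_v = 18.3×1.9 + 16.9×2.95 = 84.625 kPa.
Pore pressure: u = 9.81×(4.85 − 0) = 47.578 kPa.
Initial effective stress: σ'_0 = σ_v − u = 84.625 − 47.578 = 37.047 kPa.
Final effective stress: σ'_f = 37.047 + 74.2 = 111.25 kPa.
σ'_f = 111.25 > σ'_p = 85.2 kPa, so the stress path crosses the preconsolidation pressure — recompression up to σ'_p, then virgin compression beyond:
S_c = H/(1+e₀)·[C_r·log₁₀(σ'_p/σ'_0) + C_c·log₁₀(σ'_f/σ'_p)]
    = 5.9/1.79 × [0.076×log₁₀(85.2/37.047) + 0.36×log₁₀(111.25/85.2)]
    = 3.2961 × [0.027488 + 0.04171] = 0.2281 m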